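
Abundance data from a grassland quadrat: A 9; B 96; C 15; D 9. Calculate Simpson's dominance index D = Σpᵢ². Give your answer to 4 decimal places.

0.5771

Total N = 9+96+15+9 = 129, so the proportions are 0.069767, 0.744186, 0.116279, 0.069767 (working shown to 6 dp, full precision carried).
D = 0.069767² + 0.744186² + 0.116279² + 0.069767² = 0.004867 + 0.553813 + 0.013521 + 0.004867 = 0.577069.
To 4 decimal places, D = 0.5771.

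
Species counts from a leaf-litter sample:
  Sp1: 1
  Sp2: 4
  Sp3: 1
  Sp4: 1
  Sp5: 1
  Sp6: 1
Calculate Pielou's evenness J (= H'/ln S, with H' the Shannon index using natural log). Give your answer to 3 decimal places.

Total N = 1+4+1+1+1+1 = 9, so the proportions are 0.11111, 0.44444, 0.11111, 0.11111, 0.11111, 0.11111 (working shown to 5 dp, full precision carried).
H' = −Σ pᵢ ln pᵢ = −((-0.24414) + (-0.36041) + (-0.24414) + (-0.24414) + (-0.24414) + (-0.24414)) = 1.58109.
With S = 6 species, ln S = 1.79176, so J = 1.58109/1.79176 = 0.88243, i.e. 0.882 to 3 decimal places.

0.882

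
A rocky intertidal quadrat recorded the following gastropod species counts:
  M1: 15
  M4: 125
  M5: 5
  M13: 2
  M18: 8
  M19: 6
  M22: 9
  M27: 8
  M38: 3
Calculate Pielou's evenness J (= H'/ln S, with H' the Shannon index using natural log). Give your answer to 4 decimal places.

0.5538

Total N = 15+125+5+2+8+6+9+8+3 = 181, so the proportions are 0.082873, 0.690608, 0.027624, 0.01105, 0.044199, 0.033149, 0.049724, 0.044199, 0.016575 (working shown to 6 dp, full precision carried).
H' = −Σ pᵢ ln pᵢ = −((-0.206391) + (-0.255651) + (-0.099145) + (-0.049783) + (-0.137859) + (-0.112931) + (-0.149235) + (-0.137859) + (-0.067954)) = 1.216807.
With S = 9 species, ln S = 2.197225, so J = 1.216807/2.197225 = 0.553793, i.e. 0.5538 to 4 decimal places.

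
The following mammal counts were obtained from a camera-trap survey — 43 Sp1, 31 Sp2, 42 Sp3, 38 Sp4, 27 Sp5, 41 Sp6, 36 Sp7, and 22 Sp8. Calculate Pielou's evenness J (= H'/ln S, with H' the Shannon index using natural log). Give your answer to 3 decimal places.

Total N = 43+31+42+38+27+41+36+22 = 280, so the proportions are 0.15357, 0.11071, 0.15, 0.13571, 0.09643, 0.14643, 0.12857, 0.07857 (working shown to 5 dp, full precision carried).
H' = −Σ pᵢ ln pᵢ = −((-0.28773) + (-0.24366) + (-0.28457) + (-0.27105) + (-0.22554) + (-0.28132) + (-0.26373) + (-0.19987)) = 2.05747.
With S = 8 species, ln S = 2.07944, so J = 2.05747/2.07944 = 0.98943, i.e. 0.989 to 3 decimal places.

0.989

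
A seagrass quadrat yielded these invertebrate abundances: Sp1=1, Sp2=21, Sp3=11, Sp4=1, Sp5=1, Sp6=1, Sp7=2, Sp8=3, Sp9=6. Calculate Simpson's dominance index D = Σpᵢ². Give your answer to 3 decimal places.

0.278

Total N = 1+21+11+1+1+1+2+3+6 = 47, so the proportions are 0.02128, 0.44681, 0.23404, 0.02128, 0.02128, 0.02128, 0.04255, 0.06383, 0.12766 (working shown to 5 dp, full precision carried).
D = 0.02128² + 0.44681² + 0.23404² + 0.02128² + 0.02128² + 0.02128² + 0.04255² + 0.06383² + 0.12766² = 0.00045 + 0.19964 + 0.05478 + 0.00045 + 0.00045 + 0.00045 + 0.00181 + 0.00407 + 0.01630 = 0.27841.
To 3 decimal places, D = 0.278.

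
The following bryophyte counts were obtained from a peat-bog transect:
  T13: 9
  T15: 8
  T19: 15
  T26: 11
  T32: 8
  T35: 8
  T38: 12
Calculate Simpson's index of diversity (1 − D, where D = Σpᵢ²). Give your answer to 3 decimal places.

0.849

Total N = 9+8+15+11+8+8+12 = 71, so the proportions are 0.12676, 0.11268, 0.21127, 0.15493, 0.11268, 0.11268, 0.16901 (working shown to 5 dp, full precision carried).
D = 0.12676² + 0.11268² + 0.21127² + 0.15493² + 0.11268² + 0.11268² + 0.16901² = 0.01607 + 0.01270 + 0.04463 + 0.02400 + 0.01270 + 0.01270 + 0.02857 = 0.15136.
So 1 − D = 0.84864, i.e. 0.849 to 3 decimal places.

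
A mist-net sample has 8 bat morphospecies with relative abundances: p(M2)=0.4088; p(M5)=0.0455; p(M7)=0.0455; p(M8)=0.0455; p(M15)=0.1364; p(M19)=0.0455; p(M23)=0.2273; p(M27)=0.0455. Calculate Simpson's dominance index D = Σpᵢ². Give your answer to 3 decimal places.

0.248

D = 0.4088² + 0.0455² + 0.0455² + 0.0455² + 0.1364² + 0.0455² + 0.2273² + 0.0455² = 0.16712 + 0.00207 + 0.00207 + 0.00207 + 0.01860 + 0.00207 + 0.05167 + 0.00207 = 0.24774 (working shown to 5 dp, full precision carried).
To 3 decimal places, D = 0.248.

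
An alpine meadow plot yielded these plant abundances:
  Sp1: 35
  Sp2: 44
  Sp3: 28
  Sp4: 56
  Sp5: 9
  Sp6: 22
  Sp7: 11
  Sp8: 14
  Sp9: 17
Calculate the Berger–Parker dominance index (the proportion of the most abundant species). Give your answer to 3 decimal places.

0.237

Total N = 35+44+28+56+9+22+11+14+17 = 236, so the proportions are 0.14831, 0.18644, 0.11864, 0.23729, 0.03814, 0.09322, 0.04661, 0.05932, 0.07203 (working shown to 5 dp, full precision carried).
The largest proportion is 0.23729, i.e. d = 0.237 to 3 decimal places.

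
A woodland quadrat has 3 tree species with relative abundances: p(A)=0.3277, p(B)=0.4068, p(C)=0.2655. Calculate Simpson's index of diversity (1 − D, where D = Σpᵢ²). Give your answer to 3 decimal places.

D = 0.3277² + 0.4068² + 0.2655² = 0.10739 + 0.16549 + 0.07049 = 0.34336 (working shown to 5 dp, full precision carried).
So 1 − D = 0.65664, i.e. 0.657 to 3 decimal places.

0.657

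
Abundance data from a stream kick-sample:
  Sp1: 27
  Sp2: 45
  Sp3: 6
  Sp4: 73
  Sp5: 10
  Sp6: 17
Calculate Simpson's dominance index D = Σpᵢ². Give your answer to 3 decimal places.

0.269

Total N = 27+45+6+73+10+17 = 178, so the proportions are 0.15169, 0.25281, 0.03371, 0.41011, 0.05618, 0.09551 (working shown to 5 dp, full precision carried).
D = 0.15169² + 0.25281² + 0.03371² + 0.41011² + 0.05618² + 0.09551² = 0.02301 + 0.06391 + 0.00114 + 0.16819 + 0.00316 + 0.00912 = 0.26853.
To 3 decimal places, D = 0.269.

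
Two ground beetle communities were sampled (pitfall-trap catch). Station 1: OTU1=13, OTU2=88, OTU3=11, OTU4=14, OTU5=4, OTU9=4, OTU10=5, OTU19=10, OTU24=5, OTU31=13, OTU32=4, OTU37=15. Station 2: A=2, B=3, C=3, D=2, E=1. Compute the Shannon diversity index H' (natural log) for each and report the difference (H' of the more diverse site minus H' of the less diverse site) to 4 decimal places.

0.3437

Station 1: N=186, proportions 0.0698925, 0.4731183, 0.0591398, 0.0752688, 0.0215054, 0.0215054, 0.0268817, 0.0537634, 0.0268817, 0.0698925, 0.0215054, 0.0806452, giving H' = 1.8902924 (working shown to 7 dp, full precision carried).
Station 2: N=11, proportions 0.1818182, 0.2727273, 0.2727273, 0.1818182, 0.0909091, giving H' = 1.5465987.
Difference = |1.8902924 − 1.5465987| = 0.3436937, i.e. 0.3437 to 4 decimal places.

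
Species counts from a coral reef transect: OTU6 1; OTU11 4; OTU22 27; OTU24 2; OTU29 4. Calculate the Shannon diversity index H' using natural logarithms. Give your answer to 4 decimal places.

Total N = 1+4+27+2+4 = 38, so the proportions are 0.026316, 0.105263, 0.710526, 0.052632, 0.105263 (working shown to 6 dp, full precision carried).
Each pᵢ ln pᵢ term: 0.026316×(-3.637586)=-0.095726, 0.105263×(-2.251292)=-0.236978, 0.710526×(-0.341749)=-0.242822, 0.052632×(-2.944439)=-0.154970, 0.105263×(-2.251292)=-0.236978.
Sum = -0.967474, so H' = 0.9675.

0.9675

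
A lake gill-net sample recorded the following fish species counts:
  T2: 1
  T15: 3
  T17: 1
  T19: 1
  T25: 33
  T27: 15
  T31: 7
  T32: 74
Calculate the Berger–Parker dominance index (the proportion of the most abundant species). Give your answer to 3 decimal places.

Total N = 1+3+1+1+33+15+7+74 = 135, so the proportions are 0.00741, 0.02222, 0.00741, 0.00741, 0.24444, 0.11111, 0.05185, 0.54815 (working shown to 5 dp, full precision carried).
The largest proportion is 0.54815, i.e. d = 0.548 to 3 decimal places.

0.548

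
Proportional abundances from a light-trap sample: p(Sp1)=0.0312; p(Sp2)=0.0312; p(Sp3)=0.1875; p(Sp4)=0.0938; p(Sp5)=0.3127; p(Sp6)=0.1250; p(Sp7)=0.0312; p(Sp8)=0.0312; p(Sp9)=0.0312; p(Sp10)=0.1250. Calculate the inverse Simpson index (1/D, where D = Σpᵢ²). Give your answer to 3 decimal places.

D = 0.0312² + 0.0312² + 0.1875² + 0.0938² + 0.3127² + 0.125² + 0.0312² + 0.0312² + 0.0312² + 0.125² = 0.0009734 + 0.0009734 + 0.0351562 + 0.0087984 + 0.0977813 + 0.0156250 + 0.0009734 + 0.0009734 + 0.0009734 + 0.0156250 = 0.1778532 (working shown to 7 dp, full precision carried).
So 1/D = 5.62262, i.e. 5.623 to 3 decimal places.

5.623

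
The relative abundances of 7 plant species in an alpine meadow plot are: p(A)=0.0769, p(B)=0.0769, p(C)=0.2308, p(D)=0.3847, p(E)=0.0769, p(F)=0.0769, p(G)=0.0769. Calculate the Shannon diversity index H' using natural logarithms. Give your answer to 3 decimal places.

Each pᵢ ln pᵢ term (working shown to 5 dp, full precision carried): 0.0769×(-2.56525)=-0.19727, 0.0769×(-2.56525)=-0.19727, 0.2308×(-1.46620)=-0.33840, 0.3847×(-0.95529)=-0.36750, 0.0769×(-2.56525)=-0.19727, 0.0769×(-2.56525)=-0.19727, 0.0769×(-2.56525)=-0.19727.
Sum = -1.69224, so H' = 1.692.

1.692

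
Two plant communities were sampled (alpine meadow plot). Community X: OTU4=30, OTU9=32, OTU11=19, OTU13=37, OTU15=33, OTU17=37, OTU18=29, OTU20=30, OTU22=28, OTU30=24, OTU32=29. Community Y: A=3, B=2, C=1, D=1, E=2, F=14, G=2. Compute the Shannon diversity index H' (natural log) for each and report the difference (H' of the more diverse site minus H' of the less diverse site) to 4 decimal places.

0.9405

Community X: N=328, proportions 0.091463, 0.097561, 0.057927, 0.112805, 0.10061, 0.112805, 0.088415, 0.091463, 0.085366, 0.073171, 0.088415, giving H' = 2.383286 (working shown to 6 dp, full precision carried).
Community Y: N=25, proportions 0.12, 0.08, 0.04, 0.04, 0.08, 0.56, 0.08, giving H' = 1.442815.
Difference = |2.383286 − 1.442815| = 0.940471, i.e. 0.9405 to 4 decimal places.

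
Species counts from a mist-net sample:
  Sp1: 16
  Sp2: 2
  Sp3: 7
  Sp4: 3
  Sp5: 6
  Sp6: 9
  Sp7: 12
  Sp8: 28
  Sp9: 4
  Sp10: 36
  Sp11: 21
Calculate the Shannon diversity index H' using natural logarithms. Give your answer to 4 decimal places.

2.0893

Total N = 16+2+7+3+6+9+12+28+4+36+21 = 144, so the proportions are 0.111111, 0.013889, 0.048611, 0.020833, 0.041667, 0.0625, 0.083333, 0.194444, 0.027778, 0.25, 0.145833 (working shown to 6 dp, full precision carried).
Each pᵢ ln pᵢ term: 0.111111×(-2.197225)=-0.244136, 0.013889×(-4.276666)=-0.059398, 0.048611×(-3.023903)=-0.146995, 0.020833×(-3.871201)=-0.080650, 0.041667×(-3.178054)=-0.132419, 0.0625×(-2.772589)=-0.173287, 0.083333×(-2.484907)=-0.207076, 0.194444×(-1.637609)=-0.318424, 0.027778×(-3.583519)=-0.099542, 0.25×(-1.386294)=-0.346574, 0.145833×(-1.925291)=-0.280772.
Sum = -2.089272, so H' = 2.0893.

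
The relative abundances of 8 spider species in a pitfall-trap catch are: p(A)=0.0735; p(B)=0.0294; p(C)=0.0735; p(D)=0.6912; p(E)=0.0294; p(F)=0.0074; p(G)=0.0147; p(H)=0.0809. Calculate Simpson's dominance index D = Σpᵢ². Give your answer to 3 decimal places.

D = 0.0735² + 0.0294² + 0.0735² + 0.6912² + 0.0294² + 0.0074² + 0.0147² + 0.0809² = 0.00540 + 0.00086 + 0.00540 + 0.47776 + 0.00086 + 0.00005 + 0.00022 + 0.00654 = 0.49711 (working shown to 5 dp, full precision carried).
To 3 decimal places, D = 0.497.

0.497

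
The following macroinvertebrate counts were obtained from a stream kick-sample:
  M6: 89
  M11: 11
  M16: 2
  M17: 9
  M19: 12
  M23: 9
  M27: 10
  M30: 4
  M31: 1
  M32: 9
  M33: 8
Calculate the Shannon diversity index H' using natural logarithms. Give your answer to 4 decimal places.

Total N = 89+11+2+9+12+9+10+4+1+9+8 = 164, so the proportions are 0.542683, 0.067073, 0.012195, 0.054878, 0.073171, 0.054878, 0.060976, 0.02439, 0.006098, 0.054878, 0.04878 (working shown to 6 dp, full precision carried).
Each pᵢ ln pᵢ term: 0.542683×(-0.611230)=-0.331704, 0.067073×(-2.701971)=-0.181230, 0.012195×(-4.406719)=-0.053740, 0.054878×(-2.902642)=-0.159291, 0.073171×(-2.614960)=-0.191339, 0.054878×(-2.902642)=-0.159291, 0.060976×(-2.797281)=-0.170566, 0.02439×(-3.713572)=-0.090575, 0.006098×(-5.099866)=-0.031097, 0.054878×(-2.902642)=-0.159291, 0.04878×(-3.020425)=-0.147338.
Sum = -1.675462, so H' = 1.6755.

1.6755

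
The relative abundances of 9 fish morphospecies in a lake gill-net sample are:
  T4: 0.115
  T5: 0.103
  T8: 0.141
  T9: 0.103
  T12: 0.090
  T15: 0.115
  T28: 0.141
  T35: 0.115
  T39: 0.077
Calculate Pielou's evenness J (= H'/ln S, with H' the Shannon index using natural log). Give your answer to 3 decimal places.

H' = −Σ pᵢ ln pᵢ = −((-0.24872) + (-0.23412) + (-0.27622) + (-0.23412) + (-0.21672) + (-0.24872) + (-0.27622) + (-0.24872) + (-0.19742)) = 2.18099 (working shown to 5 dp, full precision carried).
With S = 9 species, ln S = 2.19722, so J = 2.18099/2.19722 = 0.99261, i.e. 0.993 to 3 decimal places.

0.993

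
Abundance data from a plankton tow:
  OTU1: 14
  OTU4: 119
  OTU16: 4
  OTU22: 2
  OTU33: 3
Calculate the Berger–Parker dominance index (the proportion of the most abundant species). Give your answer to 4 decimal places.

0.8380

Total N = 14+119+4+2+3 = 142, so the proportions are 0.098592, 0.838028, 0.028169, 0.014085, 0.021127 (working shown to 6 dp, full precision carried).
The largest proportion is 0.838028, i.e. d = 0.8380 to 4 decimal places.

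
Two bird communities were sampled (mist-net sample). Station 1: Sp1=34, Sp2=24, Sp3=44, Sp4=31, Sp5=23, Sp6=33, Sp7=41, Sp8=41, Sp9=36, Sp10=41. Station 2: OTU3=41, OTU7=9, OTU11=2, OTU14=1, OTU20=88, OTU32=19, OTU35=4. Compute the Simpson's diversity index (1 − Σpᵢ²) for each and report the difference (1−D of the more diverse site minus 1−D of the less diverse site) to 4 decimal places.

0.2637

Station 1: N=348, proportions 0.097701, 0.068966, 0.126437, 0.08908, 0.066092, 0.094828, 0.117816, 0.117816, 0.103448, 0.117816, giving 1−D = 0.896073 (working shown to 6 dp, full precision carried).
Station 2: N=164, proportions 0.25, 0.054878, 0.012195, 0.006098, 0.536585, 0.115854, 0.02439, giving 1−D = 0.632362.
Difference = |0.896073 − 0.632362| = 0.263711, i.e. 0.2637 to 4 decimal places.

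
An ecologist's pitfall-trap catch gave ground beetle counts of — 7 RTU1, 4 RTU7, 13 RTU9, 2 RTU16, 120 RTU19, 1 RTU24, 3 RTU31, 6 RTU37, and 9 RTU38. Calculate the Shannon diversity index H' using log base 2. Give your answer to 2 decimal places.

1.58

Total N = 7+4+13+2+120+1+3+6+9 = 165, so the proportions are 0.0424, 0.0242, 0.0788, 0.0121, 0.7273, 0.0061, 0.0182, 0.0364, 0.0545 (working shown to 4 dp, full precision carried).
Each pᵢ log₂ pᵢ term: 0.0424×(-4.5590)=-0.1934, 0.0242×(-5.3663)=-0.1301, 0.0788×(-3.6659)=-0.2888, 0.0121×(-6.3663)=-0.0772, 0.7273×(-0.4594)=-0.3341, 0.0061×(-7.3663)=-0.0446, 0.0182×(-5.7814)=-0.1051, 0.0364×(-4.7814)=-0.1739, 0.0545×(-4.1964)=-0.2289.
Sum = -1.5762, so H' = 1.58.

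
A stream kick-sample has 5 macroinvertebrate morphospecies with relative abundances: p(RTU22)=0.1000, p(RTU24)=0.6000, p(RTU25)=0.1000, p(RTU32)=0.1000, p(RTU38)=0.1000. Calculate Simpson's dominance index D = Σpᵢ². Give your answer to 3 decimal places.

D = 0.1² + 0.6² + 0.1² + 0.1² + 0.1² = 0.01000 + 0.36000 + 0.01000 + 0.01000 + 0.01000 = 0.40000 (working shown to 5 dp, full precision carried).
To 3 decimal places, D = 0.400.

0.400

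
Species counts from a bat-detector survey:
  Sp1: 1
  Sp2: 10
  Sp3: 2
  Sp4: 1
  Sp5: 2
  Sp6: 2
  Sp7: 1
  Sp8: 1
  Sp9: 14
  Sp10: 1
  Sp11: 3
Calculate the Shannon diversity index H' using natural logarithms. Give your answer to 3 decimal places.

Total N = 1+10+2+1+2+2+1+1+14+1+3 = 38, so the proportions are 0.02632, 0.26316, 0.05263, 0.02632, 0.05263, 0.05263, 0.02632, 0.02632, 0.36842, 0.02632, 0.07895 (working shown to 5 dp, full precision carried).
Each pᵢ ln pᵢ term: 0.02632×(-3.63759)=-0.09573, 0.26316×(-1.33500)=-0.35132, 0.05263×(-2.94444)=-0.15497, 0.02632×(-3.63759)=-0.09573, 0.05263×(-2.94444)=-0.15497, 0.05263×(-2.94444)=-0.15497, 0.02632×(-3.63759)=-0.09573, 0.02632×(-3.63759)=-0.09573, 0.36842×(-0.99853)=-0.36788, 0.02632×(-3.63759)=-0.09573, 0.07895×(-2.53897)=-0.20045.
Sum = -1.86318, so H' = 1.863.

1.863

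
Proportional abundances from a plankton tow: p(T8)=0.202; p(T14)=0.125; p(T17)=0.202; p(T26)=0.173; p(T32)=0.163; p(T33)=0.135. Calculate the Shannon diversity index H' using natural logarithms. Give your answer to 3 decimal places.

1.776

Each pᵢ ln pᵢ term (working shown to 5 dp, full precision carried): 0.202×(-1.59949)=-0.32310, 0.125×(-2.07944)=-0.25993, 0.202×(-1.59949)=-0.32310, 0.173×(-1.75446)=-0.30352, 0.163×(-1.81401)=-0.29568, 0.135×(-2.00248)=-0.27033.
Sum = -1.77566, so H' = 1.776.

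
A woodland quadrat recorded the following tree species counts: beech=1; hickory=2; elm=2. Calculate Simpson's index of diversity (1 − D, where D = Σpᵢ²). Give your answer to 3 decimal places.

Total N = 1+2+2 = 5, so the proportions are 0.2, 0.4, 0.4 (working shown to 5 dp, full precision carried).
D = 0.2² + 0.4² + 0.4² = 0.04000 + 0.16000 + 0.16000 = 0.36000.
So 1 − D = 0.64000, i.e. 0.640 to 3 decimal places.

0.640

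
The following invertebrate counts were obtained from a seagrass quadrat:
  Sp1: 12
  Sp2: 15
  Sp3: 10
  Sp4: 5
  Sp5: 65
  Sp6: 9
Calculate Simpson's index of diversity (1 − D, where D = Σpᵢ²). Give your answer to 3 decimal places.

Total N = 12+15+10+5+65+9 = 116, so the proportions are 0.10345, 0.12931, 0.08621, 0.0431, 0.56034, 0.07759 (working shown to 5 dp, full precision carried).
D = 0.10345² + 0.12931² + 0.08621² + 0.0431² + 0.56034² + 0.07759² = 0.01070 + 0.01672 + 0.00743 + 0.00186 + 0.31399 + 0.00602 = 0.35672.
So 1 − D = 0.64328, i.e. 0.643 to 3 decimal places.

0.643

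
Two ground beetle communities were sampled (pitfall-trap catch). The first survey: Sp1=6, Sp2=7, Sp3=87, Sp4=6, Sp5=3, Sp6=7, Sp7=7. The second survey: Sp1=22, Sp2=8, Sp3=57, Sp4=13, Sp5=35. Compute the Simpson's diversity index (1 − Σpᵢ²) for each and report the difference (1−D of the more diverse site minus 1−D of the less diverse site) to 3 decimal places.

The first survey: N=123, proportions 0.04878, 0.05691, 0.70732, 0.04878, 0.02439, 0.05691, 0.05691, giving 1−D = 0.48463 (working shown to 5 dp, full precision carried).
The second survey: N=135, proportions 0.16296, 0.05926, 0.42222, 0.0963, 0.25926, giving 1−D = 0.71517.
Difference = |0.48463 − 0.71517| = 0.23054, i.e. 0.231 to 3 decimal places.

0.231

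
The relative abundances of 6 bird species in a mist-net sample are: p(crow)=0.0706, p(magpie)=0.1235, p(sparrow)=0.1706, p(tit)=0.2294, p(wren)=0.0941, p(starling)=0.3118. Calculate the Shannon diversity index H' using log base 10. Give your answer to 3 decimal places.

Each pᵢ log₁₀ pᵢ term (working shown to 5 dp, full precision carried): 0.0706×(-1.15120)=-0.08127, 0.1235×(-0.90833)=-0.11218, 0.1706×(-0.76802)=-0.13102, 0.2294×(-0.63941)=-0.14668, 0.0941×(-1.02641)=-0.09659, 0.3118×(-0.50612)=-0.15781.
Sum = -0.72555, so H' = 0.726.

0.726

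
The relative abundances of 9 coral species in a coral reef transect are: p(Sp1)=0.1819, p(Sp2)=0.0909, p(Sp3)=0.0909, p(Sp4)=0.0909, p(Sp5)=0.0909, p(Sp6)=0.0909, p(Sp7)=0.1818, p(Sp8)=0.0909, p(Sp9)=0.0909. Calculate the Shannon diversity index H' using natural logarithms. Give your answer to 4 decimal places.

2.1458

Each pᵢ ln pᵢ term (working shown to 6 dp, full precision carried): 0.1819×(-1.704298)=-0.310012, 0.0909×(-2.397995)=-0.217978, 0.0909×(-2.397995)=-0.217978, 0.0909×(-2.397995)=-0.217978, 0.0909×(-2.397995)=-0.217978, 0.0909×(-2.397995)=-0.217978, 0.1818×(-1.704848)=-0.309941, 0.0909×(-2.397995)=-0.217978, 0.0909×(-2.397995)=-0.217978.
Sum = -2.145798, so H' = 2.1458.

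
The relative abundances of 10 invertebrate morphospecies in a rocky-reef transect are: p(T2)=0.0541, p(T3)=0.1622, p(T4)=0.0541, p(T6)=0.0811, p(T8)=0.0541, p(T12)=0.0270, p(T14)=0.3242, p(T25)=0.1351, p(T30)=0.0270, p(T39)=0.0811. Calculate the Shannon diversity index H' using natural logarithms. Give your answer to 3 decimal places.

2.007

Each pᵢ ln pᵢ term (working shown to 5 dp, full precision carried): 0.0541×(-2.91692)=-0.15781, 0.1622×(-1.81893)=-0.29503, 0.0541×(-2.91692)=-0.15781, 0.0811×(-2.51207)=-0.20373, 0.0541×(-2.91692)=-0.15781, 0.027×(-3.61192)=-0.09752, 0.3242×(-1.12639)=-0.36518, 0.1351×(-2.00174)=-0.27044, 0.027×(-3.61192)=-0.09752, 0.0811×(-2.51207)=-0.20373.
Sum = -2.00656, so H' = 2.007.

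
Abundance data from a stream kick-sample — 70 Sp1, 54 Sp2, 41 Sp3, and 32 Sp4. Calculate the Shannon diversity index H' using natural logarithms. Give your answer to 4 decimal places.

Total N = 70+54+41+32 = 197, so the proportions are 0.35533, 0.274112, 0.208122, 0.162437 (working shown to 6 dp, full precision carried).
Each pᵢ ln pᵢ term: 0.35533×(-1.034708)=-0.367663, 0.274112×(-1.294220)=-0.354761, 0.208122×(-1.569632)=-0.326675, 0.162437×(-1.817468)=-0.295223.
Sum = -1.344321, so H' = 1.3443.

1.3443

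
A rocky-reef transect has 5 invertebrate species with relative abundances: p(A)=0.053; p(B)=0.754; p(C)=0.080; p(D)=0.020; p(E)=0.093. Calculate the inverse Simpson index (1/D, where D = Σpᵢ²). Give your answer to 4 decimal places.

1.7042

D = 0.053² + 0.754² + 0.08² + 0.02² + 0.093² = 0.0028090 + 0.5685160 + 0.0064000 + 0.0004000 + 0.0086490 = 0.5867740 (working shown to 7 dp, full precision carried).
So 1/D = 1.704234, i.e. 1.7042 to 4 decimal places.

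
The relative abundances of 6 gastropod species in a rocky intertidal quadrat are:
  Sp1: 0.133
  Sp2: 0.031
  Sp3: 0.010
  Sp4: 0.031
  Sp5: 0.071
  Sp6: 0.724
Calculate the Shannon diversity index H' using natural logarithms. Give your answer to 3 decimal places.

Each pᵢ ln pᵢ term (working shown to 5 dp, full precision carried): 0.133×(-2.01741)=-0.26832, 0.031×(-3.47377)=-0.10769, 0.01×(-4.60517)=-0.04605, 0.031×(-3.47377)=-0.10769, 0.071×(-2.64508)=-0.18780, 0.724×(-0.32296)=-0.23383.
Sum = -0.95137, so H' = 0.951.

0.951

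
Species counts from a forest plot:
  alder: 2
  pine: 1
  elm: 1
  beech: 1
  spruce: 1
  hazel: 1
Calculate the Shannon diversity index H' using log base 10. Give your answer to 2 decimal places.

0.76

Total N = 2+1+1+1+1+1 = 7, so the proportions are 0.2857, 0.1429, 0.1429, 0.1429, 0.1429, 0.1429 (working shown to 4 dp, full precision carried).
Each pᵢ log₁₀ pᵢ term: 0.2857×(-0.5441)=-0.1554, 0.1429×(-0.8451)=-0.1207, 0.1429×(-0.8451)=-0.1207, 0.1429×(-0.8451)=-0.1207, 0.1429×(-0.8451)=-0.1207, 0.1429×(-0.8451)=-0.1207.
Sum = -0.7591, so H' = 0.76.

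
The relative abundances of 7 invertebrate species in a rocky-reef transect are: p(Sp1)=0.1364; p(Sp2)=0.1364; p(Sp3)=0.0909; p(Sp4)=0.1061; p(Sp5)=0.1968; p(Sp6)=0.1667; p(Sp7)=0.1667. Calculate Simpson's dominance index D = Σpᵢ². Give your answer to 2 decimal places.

0.15

D = 0.1364² + 0.1364² + 0.0909² + 0.1061² + 0.1968² + 0.1667² + 0.1667² = 0.0186 + 0.0186 + 0.0083 + 0.0113 + 0.0387 + 0.0278 + 0.0278 = 0.1510 (working shown to 4 dp, full precision carried).
To 2 decimal places, D = 0.15.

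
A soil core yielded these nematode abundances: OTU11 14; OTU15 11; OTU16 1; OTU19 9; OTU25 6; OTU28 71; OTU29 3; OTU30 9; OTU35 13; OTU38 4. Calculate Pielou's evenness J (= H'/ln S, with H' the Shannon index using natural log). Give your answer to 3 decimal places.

Total N = 14+11+1+9+6+71+3+9+13+4 = 141, so the proportions are 0.09929, 0.07801, 0.00709, 0.06383, 0.04255, 0.50355, 0.02128, 0.06383, 0.0922, 0.02837 (working shown to 5 dp, full precision carried).
H' = −Σ pᵢ ln pᵢ = −((-0.22933) + (-0.19900) + (-0.03510) + (-0.17563) + (-0.13434) + (-0.34547) + (-0.08192) + (-0.17563) + (-0.21978) + (-0.10106)) = 1.69727.
With S = 10 species, ln S = 2.30259, so J = 1.69727/2.30259 = 0.73712, i.e. 0.737 to 3 decimal places.

0.737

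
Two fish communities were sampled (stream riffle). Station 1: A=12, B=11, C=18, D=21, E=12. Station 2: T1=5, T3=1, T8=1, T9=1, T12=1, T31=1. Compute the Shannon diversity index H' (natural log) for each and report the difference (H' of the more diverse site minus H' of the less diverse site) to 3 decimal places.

0.077

Station 1: N=74, proportions 0.16216, 0.14865, 0.24324, 0.28378, 0.16216, giving H' = 1.57466 (working shown to 5 dp, full precision carried).
Station 2: N=10, proportions 0.5, 0.1, 0.1, 0.1, 0.1, 0.1, giving H' = 1.49787.
Difference = |1.57466 − 1.49787| = 0.07679, i.e. 0.077 to 3 decimal places.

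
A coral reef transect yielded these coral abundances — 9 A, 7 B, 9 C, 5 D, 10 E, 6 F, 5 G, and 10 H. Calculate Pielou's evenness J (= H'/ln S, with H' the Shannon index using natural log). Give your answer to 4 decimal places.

Total N = 9+7+9+5+10+6+5+10 = 61, so the proportions are 0.147541, 0.114754, 0.147541, 0.081967, 0.163934, 0.098361, 0.081967, 0.163934 (working shown to 6 dp, full precision carried).
H' = −Σ pᵢ ln pᵢ = −((-0.282342) + (-0.248438) + (-0.282342) + (-0.205036) + (-0.296441) + (-0.228110) + (-0.205036) + (-0.296441)) = 2.044184.
With S = 8 species, ln S = 2.079442, so J = 2.044184/2.079442 = 0.983045, i.e. 0.9830 to 4 decimal places.

0.9830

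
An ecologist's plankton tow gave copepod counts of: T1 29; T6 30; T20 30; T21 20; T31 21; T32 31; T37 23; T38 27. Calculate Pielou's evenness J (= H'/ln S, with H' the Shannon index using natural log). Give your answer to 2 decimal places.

Total N = 29+30+30+20+21+31+23+27 = 211, so the proportions are 0.1374, 0.1422, 0.1422, 0.0948, 0.0995, 0.1469, 0.109, 0.128 (working shown to 4 dp, full precision carried).
H' = −Σ pᵢ ln pᵢ = −((-0.2728) + (-0.2773) + (-0.2773) + (-0.2233) + (-0.2296) + (-0.2818) + (-0.2416) + (-0.2631)) = 2.0669.
With S = 8 species, ln S = 2.0794, so J = 2.0669/2.0794 = 0.9940, i.e. 0.99 to 2 decimal places.

0.99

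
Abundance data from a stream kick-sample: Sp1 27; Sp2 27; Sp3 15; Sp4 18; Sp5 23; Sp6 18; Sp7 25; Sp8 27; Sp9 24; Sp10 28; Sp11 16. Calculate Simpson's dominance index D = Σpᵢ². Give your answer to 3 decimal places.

0.095

Total N = 27+27+15+18+23+18+25+27+24+28+16 = 248, so the proportions are 0.10887, 0.10887, 0.06048, 0.07258, 0.09274, 0.07258, 0.10081, 0.10887, 0.09677, 0.1129, 0.06452 (working shown to 5 dp, full precision carried).
D = 0.10887² + 0.10887² + 0.06048² + 0.07258² + 0.09274² + 0.07258² + 0.10081² + 0.10887² + 0.09677² + 0.1129² + 0.06452² = 0.01185 + 0.01185 + 0.00366 + 0.00527 + 0.00860 + 0.00527 + 0.01016 + 0.01185 + 0.00937 + 0.01275 + 0.00416 = 0.09479.
To 3 decimal places, D = 0.095.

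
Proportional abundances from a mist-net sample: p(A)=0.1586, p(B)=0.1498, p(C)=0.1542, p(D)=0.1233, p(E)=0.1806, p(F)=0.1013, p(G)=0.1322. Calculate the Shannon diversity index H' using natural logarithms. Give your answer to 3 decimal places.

1.931

Each pᵢ ln pᵢ term (working shown to 5 dp, full precision carried): 0.1586×(-1.84137)=-0.29204, 0.1498×(-1.89845)=-0.28439, 0.1542×(-1.86950)=-0.28828, 0.1233×(-2.09313)=-0.25808, 0.1806×(-1.71147)=-0.30909, 0.1013×(-2.28967)=-0.23194, 0.1322×(-2.02344)=-0.26750.
Sum = -1.93132, so H' = 1.931.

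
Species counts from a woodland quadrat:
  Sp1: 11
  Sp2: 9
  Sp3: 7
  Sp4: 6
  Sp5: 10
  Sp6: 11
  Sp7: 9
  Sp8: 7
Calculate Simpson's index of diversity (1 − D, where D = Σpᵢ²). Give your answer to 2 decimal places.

0.87

Total N = 11+9+7+6+10+11+9+7 = 70, so the proportions are 0.1571, 0.1286, 0.1, 0.0857, 0.1429, 0.1571, 0.1286, 0.1 (working shown to 4 dp, full precision carried).
D = 0.1571² + 0.1286² + 0.1² + 0.0857² + 0.1429² + 0.1571² + 0.1286² + 0.1² = 0.0247 + 0.0165 + 0.0100 + 0.0073 + 0.0204 + 0.0247 + 0.0165 + 0.0100 = 0.1302.
So 1 − D = 0.8698, i.e. 0.87 to 2 decimal places.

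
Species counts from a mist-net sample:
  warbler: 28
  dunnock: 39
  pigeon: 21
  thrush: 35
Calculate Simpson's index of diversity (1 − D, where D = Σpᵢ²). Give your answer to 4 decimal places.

0.7375

Total N = 28+39+21+35 = 123, so the proportions are 0.227642, 0.317073, 0.170732, 0.284553 (working shown to 6 dp, full precision carried).
D = 0.227642² + 0.317073² + 0.170732² + 0.284553² = 0.051821 + 0.100535 + 0.029149 + 0.080970 = 0.262476.
So 1 − D = 0.737524, i.e. 0.7375 to 4 decimal places.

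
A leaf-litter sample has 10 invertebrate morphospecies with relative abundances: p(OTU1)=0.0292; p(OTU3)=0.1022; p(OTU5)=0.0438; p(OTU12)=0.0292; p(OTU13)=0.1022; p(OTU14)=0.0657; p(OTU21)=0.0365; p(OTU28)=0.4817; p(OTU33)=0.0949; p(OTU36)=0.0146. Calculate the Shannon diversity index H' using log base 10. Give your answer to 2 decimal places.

Each pᵢ log₁₀ pᵢ term (working shown to 4 dp, full precision carried): 0.0292×(-1.5346)=-0.0448, 0.1022×(-0.9905)=-0.1012, 0.0438×(-1.3585)=-0.0595, 0.0292×(-1.5346)=-0.0448, 0.1022×(-0.9905)=-0.1012, 0.0657×(-1.1824)=-0.0777, 0.0365×(-1.4377)=-0.0525, 0.4817×(-0.3172)=-0.1528, 0.0949×(-1.0227)=-0.0971, 0.0146×(-1.8356)=-0.0268.
Sum = -0.7584, so H' = 0.76.

0.76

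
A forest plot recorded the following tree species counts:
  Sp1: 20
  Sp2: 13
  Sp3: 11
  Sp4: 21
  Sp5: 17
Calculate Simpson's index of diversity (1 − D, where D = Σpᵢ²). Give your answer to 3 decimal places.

0.789

Total N = 20+13+11+21+17 = 82, so the proportions are 0.2439, 0.15854, 0.13415, 0.2561, 0.20732 (working shown to 5 dp, full precision carried).
D = 0.2439² + 0.15854² + 0.13415² + 0.2561² + 0.20732² = 0.05949 + 0.02513 + 0.01800 + 0.06559 + 0.04298 = 0.21118.
So 1 − D = 0.78882, i.e. 0.789 to 3 decimal places.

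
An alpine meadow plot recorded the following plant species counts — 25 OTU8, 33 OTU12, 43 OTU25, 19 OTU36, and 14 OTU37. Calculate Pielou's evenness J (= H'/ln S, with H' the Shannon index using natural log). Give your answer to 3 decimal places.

0.954

Total N = 25+33+43+19+14 = 134, so the proportions are 0.18657, 0.24627, 0.3209, 0.14179, 0.10448 (working shown to 5 dp, full precision carried).
H' = −Σ pᵢ ln pᵢ = −((-0.31324) + (-0.34510) + (-0.36474) + (-0.27697) + (-0.23599)) = 1.53605.
With S = 5 species, ln S = 1.60944, so J = 1.53605/1.60944 = 0.95440, i.e. 0.954 to 3 decimal places.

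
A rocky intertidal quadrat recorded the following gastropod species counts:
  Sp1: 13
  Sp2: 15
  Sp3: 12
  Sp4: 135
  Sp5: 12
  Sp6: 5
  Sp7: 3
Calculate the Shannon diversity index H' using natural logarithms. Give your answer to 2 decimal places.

Total N = 13+15+12+135+12+5+3 = 195, so the proportions are 0.0667, 0.0769, 0.0615, 0.6923, 0.0615, 0.0256, 0.0154 (working shown to 4 dp, full precision carried).
Each pᵢ ln pᵢ term: 0.0667×(-2.7081)=-0.1805, 0.0769×(-2.5649)=-0.1973, 0.0615×(-2.7881)=-0.1716, 0.6923×(-0.3677)=-0.2546, 0.0615×(-2.7881)=-0.1716, 0.0256×(-3.6636)=-0.0939, 0.0154×(-4.1744)=-0.0642.
Sum = -1.1337, so H' = 1.13.

1.13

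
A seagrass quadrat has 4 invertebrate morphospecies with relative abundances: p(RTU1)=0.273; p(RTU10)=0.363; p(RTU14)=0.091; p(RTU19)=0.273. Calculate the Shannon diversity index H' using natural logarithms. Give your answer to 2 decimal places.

Each pᵢ ln pᵢ term (working shown to 4 dp, full precision carried): 0.273×(-1.2983)=-0.3544, 0.363×(-1.0134)=-0.3678, 0.091×(-2.3969)=-0.2181, 0.273×(-1.2983)=-0.3544.
Sum = -1.2948, so H' = 1.29.

1.29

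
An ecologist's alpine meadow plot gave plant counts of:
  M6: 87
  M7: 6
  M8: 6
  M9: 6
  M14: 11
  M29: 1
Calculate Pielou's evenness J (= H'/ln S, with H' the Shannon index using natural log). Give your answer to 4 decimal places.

0.5248

Total N = 87+6+6+6+11+1 = 117, so the proportions are 0.74359, 0.051282, 0.051282, 0.051282, 0.094017, 0.008547 (working shown to 6 dp, full precision carried).
H' = −Σ pᵢ ln pᵢ = −((-0.220300) + (-0.152329) + (-0.152329) + (-0.152329) + (-0.222283) + (-0.040702)) = 0.940272.
With S = 6 species, ln S = 1.791759, so J = 0.940272/1.791759 = 0.524776, i.e. 0.5248 to 4 decimal places.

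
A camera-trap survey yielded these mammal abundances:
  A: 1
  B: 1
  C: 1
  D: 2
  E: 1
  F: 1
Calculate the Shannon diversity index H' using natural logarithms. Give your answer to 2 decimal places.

1.75

Total N = 1+1+1+2+1+1 = 7, so the proportions are 0.1429, 0.1429, 0.1429, 0.2857, 0.1429, 0.1429 (working shown to 4 dp, full precision carried).
Each pᵢ ln pᵢ term: 0.1429×(-1.9459)=-0.2780, 0.1429×(-1.9459)=-0.2780, 0.1429×(-1.9459)=-0.2780, 0.2857×(-1.2528)=-0.3579, 0.1429×(-1.9459)=-0.2780, 0.1429×(-1.9459)=-0.2780.
Sum = -1.7479, so H' = 1.75.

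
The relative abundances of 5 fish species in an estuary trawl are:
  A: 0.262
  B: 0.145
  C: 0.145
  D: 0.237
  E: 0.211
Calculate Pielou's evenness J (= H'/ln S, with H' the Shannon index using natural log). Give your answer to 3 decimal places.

0.982

H' = −Σ pᵢ ln pᵢ = −((-0.35093) + (-0.28000) + (-0.28000) + (-0.34121) + (-0.32829)) = 1.58042 (working shown to 5 dp, full precision carried).
With S = 5 species, ln S = 1.60944, so J = 1.58042/1.60944 = 0.98197, i.e. 0.982 to 3 decimal places.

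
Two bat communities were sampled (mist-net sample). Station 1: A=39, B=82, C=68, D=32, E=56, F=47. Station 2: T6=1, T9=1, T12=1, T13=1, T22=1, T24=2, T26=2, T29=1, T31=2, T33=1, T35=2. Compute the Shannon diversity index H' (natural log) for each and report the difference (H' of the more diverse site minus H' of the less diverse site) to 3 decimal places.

0.596

Station 1: N=324, proportions 0.12037, 0.25309, 0.20988, 0.09877, 0.17284, 0.14506, giving H' = 1.74236 (working shown to 5 dp, full precision carried).
Station 2: N=15, proportions 0.06667, 0.06667, 0.06667, 0.06667, 0.06667, 0.13333, 0.13333, 0.06667, 0.13333, 0.06667, 0.13333, giving H' = 2.33837.
Difference = |1.74236 − 2.33837| = 0.59601, i.e. 0.596 to 3 decimal places.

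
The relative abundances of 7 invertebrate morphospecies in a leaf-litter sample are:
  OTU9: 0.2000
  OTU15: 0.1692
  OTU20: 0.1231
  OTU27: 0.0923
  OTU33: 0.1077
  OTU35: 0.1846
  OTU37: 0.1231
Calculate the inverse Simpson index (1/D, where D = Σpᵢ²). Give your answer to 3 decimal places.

6.530

D = 0.2² + 0.1692² + 0.1231² + 0.0923² + 0.1077² + 0.1846² + 0.1231² = 0.0400000 + 0.0286286 + 0.0151536 + 0.0085193 + 0.0115993 + 0.0340772 + 0.0151536 = 0.1531316 (working shown to 7 dp, full precision carried).
So 1/D = 6.53033, i.e. 6.530 to 3 decimal places.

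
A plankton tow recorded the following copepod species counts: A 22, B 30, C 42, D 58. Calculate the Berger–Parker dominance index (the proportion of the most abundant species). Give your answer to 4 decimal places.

0.3816

Total N = 22+30+42+58 = 152, so the proportions are 0.144737, 0.197368, 0.276316, 0.381579 (working shown to 6 dp, full precision carried).
The largest proportion is 0.381579, i.e. d = 0.3816 to 4 decimal places.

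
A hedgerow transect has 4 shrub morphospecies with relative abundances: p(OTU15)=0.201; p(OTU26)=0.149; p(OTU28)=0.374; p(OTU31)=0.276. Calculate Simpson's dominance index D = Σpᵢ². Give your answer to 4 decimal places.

0.2787

D = 0.201² + 0.149² + 0.374² + 0.276² = 0.040401 + 0.022201 + 0.139876 + 0.076176 = 0.278654 (working shown to 6 dp, full precision carried).
To 4 decimal places, D = 0.2787.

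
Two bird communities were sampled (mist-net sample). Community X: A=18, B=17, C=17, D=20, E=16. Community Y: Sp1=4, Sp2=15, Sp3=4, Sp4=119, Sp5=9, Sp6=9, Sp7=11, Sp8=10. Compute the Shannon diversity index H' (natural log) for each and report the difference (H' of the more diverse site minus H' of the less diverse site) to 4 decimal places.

0.3272

Community X: N=88, proportions 0.2045455, 0.1931818, 0.1931818, 0.2272727, 0.1818182, giving H' = 1.6065185 (working shown to 7 dp, full precision carried).
Community Y: N=181, proportions 0.0220994, 0.0828729, 0.0220994, 0.6574586, 0.0497238, 0.0497238, 0.0607735, 0.0552486, giving H' = 1.2792730.
Difference = |1.6065185 − 1.2792730| = 0.3272455, i.e. 0.3272 to 4 decimal places.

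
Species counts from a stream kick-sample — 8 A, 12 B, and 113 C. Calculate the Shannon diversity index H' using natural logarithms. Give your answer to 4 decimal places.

0.5246

Total N = 8+12+113 = 133, so the proportions are 0.06015, 0.090226, 0.849624 (working shown to 6 dp, full precision carried).
Each pᵢ ln pᵢ term: 0.06015×(-2.810908)=-0.169077, 0.090226×(-2.405442)=-0.217032, 0.849624×(-0.162961)=-0.138456.
Sum = -0.524565, so H' = 0.5246.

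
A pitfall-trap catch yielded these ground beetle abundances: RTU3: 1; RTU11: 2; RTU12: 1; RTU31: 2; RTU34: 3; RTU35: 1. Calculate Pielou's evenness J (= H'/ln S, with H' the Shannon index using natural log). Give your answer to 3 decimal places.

0.946

Total N = 1+2+1+2+3+1 = 10, so the proportions are 0.1, 0.2, 0.1, 0.2, 0.3, 0.1 (working shown to 5 dp, full precision carried).
H' = −Σ pᵢ ln pᵢ = −((-0.23026) + (-0.32189) + (-0.23026) + (-0.32189) + (-0.36119) + (-0.23026)) = 1.69574.
With S = 6 species, ln S = 1.79176, so J = 1.69574/1.79176 = 0.94641, i.e. 0.946 to 3 decimal places.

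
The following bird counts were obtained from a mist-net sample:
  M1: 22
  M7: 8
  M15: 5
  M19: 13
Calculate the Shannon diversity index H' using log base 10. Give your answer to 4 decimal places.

0.5409

Total N = 22+8+5+13 = 48, so the proportions are 0.458333, 0.166667, 0.104167, 0.270833 (working shown to 6 dp, full precision carried).
Each pᵢ log₁₀ pᵢ term: 0.458333×(-0.338819)=-0.155292, 0.166667×(-0.778151)=-0.129692, 0.104167×(-0.982271)=-0.102320, 0.270833×(-0.567298)=-0.153643.
Sum = -0.540947, so H' = 0.5409.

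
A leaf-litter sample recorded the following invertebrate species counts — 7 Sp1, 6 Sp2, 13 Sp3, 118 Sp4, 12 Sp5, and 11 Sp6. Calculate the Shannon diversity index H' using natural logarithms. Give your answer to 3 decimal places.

1.065

Total N = 7+6+13+118+12+11 = 167, so the proportions are 0.04192, 0.03593, 0.07784, 0.70659, 0.07186, 0.06587 (working shown to 5 dp, full precision carried).
Each pᵢ ln pᵢ term: 0.04192×(-3.17208)=-0.13296, 0.03593×(-3.32623)=-0.11951, 0.07784×(-2.55304)=-0.19874, 0.70659×(-0.34731)=-0.24540, 0.07186×(-2.63309)=-0.18920, 0.06587×(-2.72010)=-0.17917.
Sum = -1.06498, so H' = 1.065.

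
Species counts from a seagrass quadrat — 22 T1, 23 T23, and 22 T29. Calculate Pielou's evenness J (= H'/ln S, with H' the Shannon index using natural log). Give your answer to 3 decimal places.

Total N = 22+23+22 = 67, so the proportions are 0.32836, 0.34328, 0.32836 (working shown to 5 dp, full precision carried).
H' = −Σ pᵢ ln pᵢ = −((-0.36568) + (-0.36704) + (-0.36568)) = 1.09839.
With S = 3 species, ln S = 1.09861, so J = 1.09839/1.09861 = 0.99980, i.e. 1.000 to 3 decimal places.

1.000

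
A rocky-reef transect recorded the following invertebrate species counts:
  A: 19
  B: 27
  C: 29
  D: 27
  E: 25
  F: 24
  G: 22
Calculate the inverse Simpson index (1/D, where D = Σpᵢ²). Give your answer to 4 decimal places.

Total N = 19+27+29+27+25+24+22 = 173, so the proportions are 0.10982659, 0.15606936, 0.16763006, 0.15606936, 0.14450867, 0.13872832, 0.12716763 (working shown to 8 dp, full precision carried).
D = 0.10982659² + 0.15606936² + 0.16763006² + 0.15606936² + 0.14450867² + 0.13872832² + 0.12716763² = 0.01206188 + 0.02435765 + 0.02809984 + 0.02435765 + 0.02088276 + 0.01924555 + 0.01617161 = 0.14517692.
So 1/D = 6.888147, i.e. 6.8881 to 4 decimal places.

6.8881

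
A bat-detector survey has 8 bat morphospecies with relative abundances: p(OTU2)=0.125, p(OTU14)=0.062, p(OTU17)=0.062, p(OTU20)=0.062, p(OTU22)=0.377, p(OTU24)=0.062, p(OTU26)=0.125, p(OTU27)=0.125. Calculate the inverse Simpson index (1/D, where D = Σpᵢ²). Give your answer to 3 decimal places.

4.893

D = 0.125² + 0.062² + 0.062² + 0.062² + 0.377² + 0.062² + 0.125² + 0.125² = 0.0156250 + 0.0038440 + 0.0038440 + 0.0038440 + 0.1421290 + 0.0038440 + 0.0156250 + 0.0156250 = 0.2043800 (working shown to 7 dp, full precision carried).
So 1/D = 4.89285, i.e. 4.893 to 3 decimal places.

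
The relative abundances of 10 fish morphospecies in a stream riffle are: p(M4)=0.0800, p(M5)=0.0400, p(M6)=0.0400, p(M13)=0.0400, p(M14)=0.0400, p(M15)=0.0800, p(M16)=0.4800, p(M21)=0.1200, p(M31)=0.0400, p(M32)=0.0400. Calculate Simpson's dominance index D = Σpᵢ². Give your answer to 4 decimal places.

0.2672

D = 0.08² + 0.04² + 0.04² + 0.04² + 0.04² + 0.08² + 0.48² + 0.12² + 0.04² + 0.04² = 0.006400 + 0.001600 + 0.001600 + 0.001600 + 0.001600 + 0.006400 + 0.230400 + 0.014400 + 0.001600 + 0.001600 = 0.267200 (working shown to 6 dp, full precision carried).
To 4 decimal places, D = 0.2672.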